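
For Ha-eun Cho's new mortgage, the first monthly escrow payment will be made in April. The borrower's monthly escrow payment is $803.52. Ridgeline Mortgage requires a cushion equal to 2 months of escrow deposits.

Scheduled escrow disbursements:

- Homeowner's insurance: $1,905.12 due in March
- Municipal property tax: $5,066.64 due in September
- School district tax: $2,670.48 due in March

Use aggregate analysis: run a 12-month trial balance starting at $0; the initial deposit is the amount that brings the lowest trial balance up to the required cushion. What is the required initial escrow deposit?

$1,852.56

Cushion = 2 × $803.52 = $1,607.04
Trial balance (start $0, +$803.52 each month, − disbursements):
  Apr: +$803.52 → $803.52
  May: +$803.52 → $1,607.04
  Jun: +$803.52 → $2,410.56
  Jul: +$803.52 → $3,214.08
  Aug: +$803.52 → $4,017.60
  Sep: +$803.52 − $5,066.64 → -$245.52
  Oct: +$803.52 → $558.00
  Nov: +$803.52 → $1,361.52
  Dec: +$803.52 → $2,165.04
  Jan: +$803.52 → $2,968.56
  Feb: +$803.52 → $3,772.08
  Mar: +$803.52 − $4,575.60 → $0.00
Lowest trial balance = -$245.52 (Sep)
Initial deposit = cushion − low point = $1,607.04 − (-$245.52) = $1,852.56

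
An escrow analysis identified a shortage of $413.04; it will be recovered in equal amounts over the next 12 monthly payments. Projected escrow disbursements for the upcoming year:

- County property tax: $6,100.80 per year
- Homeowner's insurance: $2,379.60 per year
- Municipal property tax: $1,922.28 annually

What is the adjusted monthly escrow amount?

$901.31

County property tax: $6,100.80 per year
Homeowner's insurance: $2,379.60 per year
Municipal property tax: $1,922.28 per year
Total annual escrow = $10,402.68
Base monthly escrow = $10,402.68 / 12 = $866.89
Shortage per month = $413.04 / 12 = $34.42
New monthly escrow = $866.89 + $34.42 = $901.31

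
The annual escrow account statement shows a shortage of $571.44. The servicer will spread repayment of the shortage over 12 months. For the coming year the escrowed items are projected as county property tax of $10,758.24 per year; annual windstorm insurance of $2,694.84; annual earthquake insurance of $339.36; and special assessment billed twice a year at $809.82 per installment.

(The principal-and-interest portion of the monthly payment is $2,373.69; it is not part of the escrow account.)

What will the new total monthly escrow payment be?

$1,331.96

County property tax — $10,758.24/yr
Windstorm insurance — $2,694.84/yr
Earthquake insurance — $339.36/yr
Special assessment — $809.82 × 2 = $1,619.64/yr
Combined annual = $10,758.24 + $2,694.84 + $339.36 + $1,619.64 = $15,412.08
Per month = $15,412.08 ÷ 12 = $1,284.34
Monthly shortage recovery: $571.44 / 12 = $47.62
Adjusted monthly = $1,284.34 + $47.62 = $1,331.96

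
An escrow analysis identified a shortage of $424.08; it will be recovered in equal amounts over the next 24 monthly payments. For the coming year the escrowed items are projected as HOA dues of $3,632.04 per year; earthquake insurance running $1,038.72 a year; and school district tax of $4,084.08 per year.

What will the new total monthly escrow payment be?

HOA dues = $3,632.04
Earthquake insurance = $1,038.72
School district tax = $4,084.08
Total annual escrow = $8,754.84
Base monthly escrow = $8,754.84 ÷ 12 = $729.57
Monthly shortage recovery: $424.08 / 24 = $17.67
Adjusted monthly = $729.57 + $17.67 = $747.24

$747.24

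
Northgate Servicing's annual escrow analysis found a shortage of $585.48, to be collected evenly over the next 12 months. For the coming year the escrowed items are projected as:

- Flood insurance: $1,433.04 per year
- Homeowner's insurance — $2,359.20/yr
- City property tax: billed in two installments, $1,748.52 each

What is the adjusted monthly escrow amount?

Flood insurance — $1,433.04/yr
Homeowner's insurance — $2,359.20/yr
City property tax — $1,748.52 × 2 = $3,497.04/yr
Combined annual = $1,433.04 + $2,359.20 + $3,497.04 = $7,289.28
Per month = $7,289.28 / 12 = $607.44
Shortage per month = $585.48 ÷ 12 = $48.79
New monthly escrow = $607.44 + $48.79 = $656.23

$656.23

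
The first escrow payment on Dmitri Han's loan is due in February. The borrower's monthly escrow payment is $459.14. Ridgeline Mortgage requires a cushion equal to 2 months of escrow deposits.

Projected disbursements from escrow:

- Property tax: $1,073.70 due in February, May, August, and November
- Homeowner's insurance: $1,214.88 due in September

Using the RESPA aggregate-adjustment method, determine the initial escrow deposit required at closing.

$1,836.56

Cushion = 2 × $459.14 = $918.28
Trial balance (start $0, +$459.14 each month, − disbursements):
  Feb: +$459.14 − $1,073.70 → -$614.56
  Mar: +$459.14 → -$155.42
  Apr: +$459.14 → $303.72
  May: +$459.14 − $1,073.70 → -$310.84
  Jun: +$459.14 → $148.30
  Jul: +$459.14 → $607.44
  Aug: +$459.14 − $1,073.70 → -$7.12
  Sep: +$459.14 − $1,214.88 → -$762.86
  Oct: +$459.14 → -$303.72
  Nov: +$459.14 − $1,073.70 → -$918.28
  Dec: +$459.14 → -$459.14
  Jan: +$459.14 → $0.00
Lowest trial balance = -$918.28 (Nov)
Initial deposit = cushion − low point = $918.28 − (-$918.28) = $1,836.56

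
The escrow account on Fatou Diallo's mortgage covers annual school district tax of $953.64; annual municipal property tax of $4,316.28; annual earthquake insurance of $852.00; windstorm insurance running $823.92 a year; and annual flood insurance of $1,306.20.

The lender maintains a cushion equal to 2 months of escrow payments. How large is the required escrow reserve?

$1,375.34

School district tax: $953.64
Municipal property tax: $4,316.28
Earthquake insurance: $852.00
Windstorm insurance: $823.92
Flood insurance: $1,306.20
Total per year = $953.64 + $4,316.28 + $852.00 + $823.92 + $1,306.20 = $8,252.04
Base monthly escrow = $8,252.04 / 12 = $687.67
Required cushion = 2 × $687.67 = $1,375.34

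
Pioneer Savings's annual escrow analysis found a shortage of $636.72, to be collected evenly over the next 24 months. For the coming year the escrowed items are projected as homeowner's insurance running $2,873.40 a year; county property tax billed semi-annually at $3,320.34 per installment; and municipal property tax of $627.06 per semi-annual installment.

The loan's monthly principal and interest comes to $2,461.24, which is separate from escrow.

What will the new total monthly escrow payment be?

Homeowner's insurance — $2,873.40
County property tax — $3,320.34 × 2 = $6,640.68
Municipal property tax — $627.06 × 2 = $1,254.12
Total per year = $2,873.40 + $6,640.68 + $1,254.12 = $10,768.20
Per month = $10,768.20 / 12 = $897.35
Shortage per month = $636.72 / 24 = $26.53
New monthly escrow = $897.35 + $26.53 = $923.88

$923.88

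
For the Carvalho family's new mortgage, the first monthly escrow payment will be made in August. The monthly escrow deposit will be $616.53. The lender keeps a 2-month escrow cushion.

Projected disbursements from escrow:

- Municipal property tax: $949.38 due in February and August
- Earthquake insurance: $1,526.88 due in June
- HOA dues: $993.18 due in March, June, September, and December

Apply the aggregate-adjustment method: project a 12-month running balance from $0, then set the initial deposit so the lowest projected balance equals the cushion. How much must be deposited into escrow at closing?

$1,942.56

Cushion = 2 × $616.53 = $1,233.06
Trial balance (start $0, +$616.53 each month, − disbursements):
  Aug: +$616.53 − $949.38 → -$332.85
  Sep: +$616.53 − $993.18 → -$709.50
  Oct: +$616.53 → -$92.97
  Nov: +$616.53 → $523.56
  Dec: +$616.53 − $993.18 → $146.91
  Jan: +$616.53 → $763.44
  Feb: +$616.53 − $949.38 → $430.59
  Mar: +$616.53 − $993.18 → $53.94
  Apr: +$616.53 → $670.47
  May: +$616.53 → $1,287.00
  Jun: +$616.53 − $2,520.06 → -$616.53
  Jul: +$616.53 → $0.00
Lowest trial balance = -$709.50 (Sep)
Initial deposit = cushion − low point = $1,233.06 − (-$709.50) = $1,942.56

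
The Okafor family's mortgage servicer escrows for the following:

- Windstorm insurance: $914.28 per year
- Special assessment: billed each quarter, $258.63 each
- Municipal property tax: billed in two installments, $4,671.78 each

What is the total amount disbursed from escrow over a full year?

$11,292.36

Windstorm insurance: $914.28/yr
Special assessment: $258.63 × 4 = $1,034.52/yr
Municipal property tax: $4,671.78 × 2 = $9,343.56/yr
Total annual escrow = $914.28 + $1,034.52 + $9,343.56 = $11,292.36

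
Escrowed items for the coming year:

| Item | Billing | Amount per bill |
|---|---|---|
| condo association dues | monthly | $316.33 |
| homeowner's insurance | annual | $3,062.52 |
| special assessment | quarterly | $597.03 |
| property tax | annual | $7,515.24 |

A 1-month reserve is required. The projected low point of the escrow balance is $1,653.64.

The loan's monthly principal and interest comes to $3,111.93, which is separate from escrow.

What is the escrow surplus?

$256.82

Condo association dues = $316.33 × 12 = $3,795.96 per year
Homeowner's insurance = $3,062.52 per year
Special assessment = $597.03 × 4 = $2,388.12 per year
Property tax = $7,515.24 per year
Combined annual = $16,761.84
Per month = $16,761.84 / 12 = $1,396.82
Required cushion = 1 × $1,396.82 = $1,396.82
Surplus = $1,653.64 − $1,396.82 = $256.82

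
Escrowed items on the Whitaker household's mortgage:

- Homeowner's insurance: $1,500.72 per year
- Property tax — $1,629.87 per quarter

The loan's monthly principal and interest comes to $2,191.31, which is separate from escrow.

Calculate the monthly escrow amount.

Homeowner's insurance = $1,500.72/yr
Property tax = $1,629.87 × 4 = $6,519.48/yr
Total annual escrow = $1,500.72 + $6,519.48 = $8,020.20
Monthly = $8,020.20 / 12 = $668.35

$668.35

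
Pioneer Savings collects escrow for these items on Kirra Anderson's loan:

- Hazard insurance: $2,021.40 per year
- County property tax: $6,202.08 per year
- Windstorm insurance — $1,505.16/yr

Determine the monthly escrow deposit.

$810.72

Hazard insurance: $2,021.40
County property tax: $6,202.08
Windstorm insurance: $1,505.16
Yearly total = $2,021.40 + $6,202.08 + $1,505.16 = $9,728.64
Monthly escrow = $9,728.64 ÷ 12 = $810.72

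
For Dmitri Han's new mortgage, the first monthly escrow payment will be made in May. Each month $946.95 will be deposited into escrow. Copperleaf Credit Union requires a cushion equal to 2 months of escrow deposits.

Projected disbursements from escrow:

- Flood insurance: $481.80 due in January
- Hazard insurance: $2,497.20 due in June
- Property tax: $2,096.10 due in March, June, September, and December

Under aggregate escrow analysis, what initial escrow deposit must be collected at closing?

Cushion = 2 × $946.95 = $1,893.90
Trial balance (start $0, +$946.95 each month, − disbursements):
  May: +$946.95 → $946.95
  Jun: +$946.95 − $4,593.30 → -$2,699.40
  Jul: +$946.95 → -$1,752.45
  Aug: +$946.95 → -$805.50
  Sep: +$946.95 − $2,096.10 → -$1,954.65
  Oct: +$946.95 → -$1,007.70
  Nov: +$946.95 → -$60.75
  Dec: +$946.95 − $2,096.10 → -$1,209.90
  Jan: +$946.95 − $481.80 → -$744.75
  Feb: +$946.95 → $202.20
  Mar: +$946.95 − $2,096.10 → -$946.95
  Apr: +$946.95 → $0.00
Lowest trial balance = -$2,699.40 (Jun)
Initial deposit = cushion − low point = $1,893.90 − (-$2,699.40) = $4,593.30

$4,593.30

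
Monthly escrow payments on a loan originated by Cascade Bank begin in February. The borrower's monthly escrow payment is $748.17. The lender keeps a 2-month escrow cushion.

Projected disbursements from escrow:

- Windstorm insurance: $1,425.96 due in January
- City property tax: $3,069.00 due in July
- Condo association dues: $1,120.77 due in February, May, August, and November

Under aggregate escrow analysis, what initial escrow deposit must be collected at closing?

$2,690.46

Cushion = 2 × $748.17 = $1,496.34
Trial balance (start $0, +$748.17 each month, − disbursements):
  Feb: +$748.17 − $1,120.77 → -$372.60
  Mar: +$748.17 → $375.57
  Apr: +$748.17 → $1,123.74
  May: +$748.17 − $1,120.77 → $751.14
  Jun: +$748.17 → $1,499.31
  Jul: +$748.17 − $3,069.00 → -$821.52
  Aug: +$748.17 − $1,120.77 → -$1,194.12
  Sep: +$748.17 → -$445.95
  Oct: +$748.17 → $302.22
  Nov: +$748.17 − $1,120.77 → -$70.38
  Dec: +$748.17 → $677.79
  Jan: +$748.17 − $1,425.96 → $0.00
Lowest trial balance = -$1,194.12 (Aug)
Initial deposit = cushion − low point = $1,496.34 − (-$1,194.12) = $2,690.46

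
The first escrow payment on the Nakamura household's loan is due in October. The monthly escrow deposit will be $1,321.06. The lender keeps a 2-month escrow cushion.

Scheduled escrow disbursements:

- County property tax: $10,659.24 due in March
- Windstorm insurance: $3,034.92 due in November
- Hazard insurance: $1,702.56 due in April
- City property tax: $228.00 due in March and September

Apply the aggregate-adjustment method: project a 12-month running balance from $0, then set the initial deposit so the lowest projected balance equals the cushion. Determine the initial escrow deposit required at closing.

$9,019.42

Cushion = 2 × $1,321.06 = $2,642.12
Trial balance (start $0, +$1,321.06 each month, − disbursements):
  Oct: +$1,321.06 → $1,321.06
  Nov: +$1,321.06 − $3,034.92 → -$392.80
  Dec: +$1,321.06 → $928.26
  Jan: +$1,321.06 → $2,249.32
  Feb: +$1,321.06 → $3,570.38
  Mar: +$1,321.06 − $10,887.24 → -$5,995.80
  Apr: +$1,321.06 − $1,702.56 → -$6,377.30
  May: +$1,321.06 → -$5,056.24
  Jun: +$1,321.06 → -$3,735.18
  Jul: +$1,321.06 → -$2,414.12
  Aug: +$1,321.06 → -$1,093.06
  Sep: +$1,321.06 − $228.00 → $0.00
Lowest trial balance = -$6,377.30 (Apr)
Initial deposit = cushion − low point = $2,642.12 − (-$6,377.30) = $9,019.42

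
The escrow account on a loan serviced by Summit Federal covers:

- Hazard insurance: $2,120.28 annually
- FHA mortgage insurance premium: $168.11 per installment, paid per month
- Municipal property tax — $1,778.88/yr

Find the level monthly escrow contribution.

Hazard insurance = $2,120.28
FHA mortgage insurance premium = $168.11 × 12 = $2,017.32
Municipal property tax = $1,778.88
Yearly total = $5,916.48
Base monthly escrow = $5,916.48 ÷ 12 = $493.04

$493.04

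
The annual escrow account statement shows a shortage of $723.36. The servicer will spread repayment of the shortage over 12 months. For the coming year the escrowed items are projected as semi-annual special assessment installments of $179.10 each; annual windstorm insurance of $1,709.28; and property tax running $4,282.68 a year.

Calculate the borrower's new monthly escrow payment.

$589.46

Special assessment: $179.10 × 2 = $358.20 per year
Windstorm insurance: $1,709.28 per year
Property tax: $4,282.68 per year
Yearly total = $358.20 + $1,709.28 + $4,282.68 = $6,350.16
Per month = $6,350.16 / 12 = $529.18
Monthly shortage recovery: $723.36 / 12 = $60.28
Adjusted monthly = $529.18 + $60.28 = $589.46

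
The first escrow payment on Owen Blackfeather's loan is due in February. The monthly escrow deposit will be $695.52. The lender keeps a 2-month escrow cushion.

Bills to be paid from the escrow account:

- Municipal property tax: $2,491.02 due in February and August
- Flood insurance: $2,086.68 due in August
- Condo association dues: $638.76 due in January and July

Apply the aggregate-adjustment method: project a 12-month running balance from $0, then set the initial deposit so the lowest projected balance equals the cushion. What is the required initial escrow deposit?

Cushion = 2 × $695.52 = $1,391.04
Trial balance (start $0, +$695.52 each month, − disbursements):
  Feb: +$695.52 − $2,491.02 → -$1,795.50
  Mar: +$695.52 → -$1,099.98
  Apr: +$695.52 → -$404.46
  May: +$695.52 → $291.06
  Jun: +$695.52 → $986.58
  Jul: +$695.52 − $638.76 → $1,043.34
  Aug: +$695.52 − $4,577.70 → -$2,838.84
  Sep: +$695.52 → -$2,143.32
  Oct: +$695.52 → -$1,447.80
  Nov: +$695.52 → -$752.28
  Dec: +$695.52 → -$56.76
  Jan: +$695.52 − $638.76 → $0.00
Lowest trial balance = -$2,838.84 (Aug)
Initial deposit = cushion − low point = $1,391.04 − (-$2,838.84) = $4,229.88

$4,229.88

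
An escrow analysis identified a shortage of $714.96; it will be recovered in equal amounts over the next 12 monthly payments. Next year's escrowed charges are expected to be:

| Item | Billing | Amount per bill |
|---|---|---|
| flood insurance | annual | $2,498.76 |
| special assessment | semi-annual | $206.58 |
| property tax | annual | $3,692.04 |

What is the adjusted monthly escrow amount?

$609.91

Flood insurance — $2,498.76 per year
Special assessment — $206.58 × 2 = $413.16 per year
Property tax — $3,692.04 per year
Combined annual = $2,498.76 + $413.16 + $3,692.04 = $6,603.96
Monthly escrow = $6,603.96 / 12 = $550.33
Shortage spread = $714.96 ÷ 12 = $59.58/mo
Adjusted monthly = $550.33 + $59.58 = $609.91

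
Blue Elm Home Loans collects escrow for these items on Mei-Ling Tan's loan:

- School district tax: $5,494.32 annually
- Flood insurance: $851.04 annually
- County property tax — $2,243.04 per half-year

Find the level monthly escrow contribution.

$902.62

School district tax: $5,494.32 per year
Flood insurance: $851.04 per year
County property tax: $2,243.04 × 2 = $4,486.08 per year
Yearly total = $10,831.44
Monthly escrow = $10,831.44 ÷ 12 = $902.62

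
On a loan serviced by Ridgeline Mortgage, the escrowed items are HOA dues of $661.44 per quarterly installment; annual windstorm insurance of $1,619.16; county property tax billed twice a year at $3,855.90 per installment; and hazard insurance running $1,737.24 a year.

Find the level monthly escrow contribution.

HOA dues = $661.44 × 4 = $2,645.76 per year
Windstorm insurance = $1,619.16 per year
County property tax = $3,855.90 × 2 = $7,711.80 per year
Hazard insurance = $1,737.24 per year
Combined annual = $13,713.96
Per month = $13,713.96 / 12 = $1,142.83

$1,142.83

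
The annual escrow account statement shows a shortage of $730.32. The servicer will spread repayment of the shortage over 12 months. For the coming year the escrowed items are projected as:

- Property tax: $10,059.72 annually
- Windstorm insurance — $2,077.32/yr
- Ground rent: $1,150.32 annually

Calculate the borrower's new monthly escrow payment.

Property tax: $10,059.72 per year
Windstorm insurance: $2,077.32 per year
Ground rent: $1,150.32 per year
Yearly total = $13,287.36
Monthly = $13,287.36 / 12 = $1,107.28
Monthly shortage recovery: $730.32 ÷ 12 = $60.86
New monthly escrow = $1,107.28 + $60.86 = $1,168.14

$1,168.14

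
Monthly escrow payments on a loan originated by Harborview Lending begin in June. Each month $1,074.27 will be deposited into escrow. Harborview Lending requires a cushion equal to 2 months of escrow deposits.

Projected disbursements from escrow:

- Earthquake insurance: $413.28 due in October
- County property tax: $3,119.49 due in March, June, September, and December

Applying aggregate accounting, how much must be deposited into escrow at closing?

$4,400.40

Cushion = 2 × $1,074.27 = $2,148.54
Trial balance (start $0, +$1,074.27 each month, − disbursements):
  Jun: +$1,074.27 − $3,119.49 → -$2,045.22
  Jul: +$1,074.27 → -$970.95
  Aug: +$1,074.27 → $103.32
  Sep: +$1,074.27 − $3,119.49 → -$1,941.90
  Oct: +$1,074.27 − $413.28 → -$1,280.91
  Nov: +$1,074.27 → -$206.64
  Dec: +$1,074.27 − $3,119.49 → -$2,251.86
  Jan: +$1,074.27 → -$1,177.59
  Feb: +$1,074.27 → -$103.32
  Mar: +$1,074.27 − $3,119.49 → -$2,148.54
  Apr: +$1,074.27 → -$1,074.27
  May: +$1,074.27 → $0.00
Lowest trial balance = -$2,251.86 (Dec)
Initial deposit = cushion − low point = $2,148.54 − (-$2,251.86) = $4,400.40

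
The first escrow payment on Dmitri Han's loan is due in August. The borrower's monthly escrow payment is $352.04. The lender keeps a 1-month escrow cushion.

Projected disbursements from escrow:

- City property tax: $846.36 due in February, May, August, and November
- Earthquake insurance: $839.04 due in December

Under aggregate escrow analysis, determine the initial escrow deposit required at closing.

Cushion = 1 × $352.04 = $352.04
Trial balance (start $0, +$352.04 each month, − disbursements):
  Aug: +$352.04 − $846.36 → -$494.32
  Sep: +$352.04 → -$142.28
  Oct: +$352.04 → $209.76
  Nov: +$352.04 − $846.36 → -$284.56
  Dec: +$352.04 − $839.04 → -$771.56
  Jan: +$352.04 → -$419.52
  Feb: +$352.04 − $846.36 → -$913.84
  Mar: +$352.04 → -$561.80
  Apr: +$352.04 → -$209.76
  May: +$352.04 − $846.36 → -$704.08
  Jun: +$352.04 → -$352.04
  Jul: +$352.04 → $0.00
Lowest trial balance = -$913.84 (Feb)
Initial deposit = cushion − low point = $352.04 − (-$913.84) = $1,265.88

$1,265.88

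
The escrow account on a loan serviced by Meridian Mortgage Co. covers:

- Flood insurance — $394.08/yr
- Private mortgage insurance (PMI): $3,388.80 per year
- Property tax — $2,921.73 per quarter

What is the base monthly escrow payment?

$1,289.15

Flood insurance = $394.08 annually
Private mortgage insurance (PMI) = $3,388.80 annually
Property tax = $2,921.73 × 4 = $11,686.92 annually
Combined annual = $15,469.80
Monthly escrow = $15,469.80 ÷ 12 = $1,289.15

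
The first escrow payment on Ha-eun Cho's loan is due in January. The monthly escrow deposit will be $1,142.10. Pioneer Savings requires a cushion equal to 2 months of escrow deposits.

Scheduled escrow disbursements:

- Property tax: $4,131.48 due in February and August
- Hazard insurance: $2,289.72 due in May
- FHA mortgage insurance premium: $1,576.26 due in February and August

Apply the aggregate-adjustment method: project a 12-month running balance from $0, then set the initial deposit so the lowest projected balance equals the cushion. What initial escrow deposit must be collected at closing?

Cushion = 2 × $1,142.10 = $2,284.20
Trial balance (start $0, +$1,142.10 each month, − disbursements):
  Jan: +$1,142.10 → $1,142.10
  Feb: +$1,142.10 − $5,707.74 → -$3,423.54
  Mar: +$1,142.10 → -$2,281.44
  Apr: +$1,142.10 → -$1,139.34
  May: +$1,142.10 − $2,289.72 → -$2,286.96
  Jun: +$1,142.10 → -$1,144.86
  Jul: +$1,142.10 → -$2.76
  Aug: +$1,142.10 − $5,707.74 → -$4,568.40
  Sep: +$1,142.10 → -$3,426.30
  Oct: +$1,142.10 → -$2,284.20
  Nov: +$1,142.10 → -$1,142.10
  Dec: +$1,142.10 → $0.00
Lowest trial balance = -$4,568.40 (Aug)
Initial deposit = cushion − low point = $2,284.20 − (-$4,568.40) = $6,852.60

$6,852.60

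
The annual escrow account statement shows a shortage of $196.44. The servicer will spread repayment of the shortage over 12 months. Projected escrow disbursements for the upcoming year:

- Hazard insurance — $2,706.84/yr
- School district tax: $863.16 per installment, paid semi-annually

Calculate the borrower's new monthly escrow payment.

$385.80

Hazard insurance = $2,706.84
School district tax = $863.16 × 2 = $1,726.32
Annual escrow total = $2,706.84 + $1,726.32 = $4,433.16
Per month = $4,433.16 / 12 = $369.43
Shortage per month = $196.44 / 12 = $16.37
Adjusted monthly = $369.43 + $16.37 = $385.80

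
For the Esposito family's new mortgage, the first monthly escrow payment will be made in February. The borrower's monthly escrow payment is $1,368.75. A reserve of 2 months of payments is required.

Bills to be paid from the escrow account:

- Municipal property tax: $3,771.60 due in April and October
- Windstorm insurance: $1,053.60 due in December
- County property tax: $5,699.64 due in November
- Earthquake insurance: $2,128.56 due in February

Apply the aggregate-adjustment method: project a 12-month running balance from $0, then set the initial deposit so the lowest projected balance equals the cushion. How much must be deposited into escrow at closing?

Cushion = 2 × $1,368.75 = $2,737.50
Trial balance (start $0, +$1,368.75 each month, − disbursements):
  Feb: +$1,368.75 − $2,128.56 → -$759.81
  Mar: +$1,368.75 → $608.94
  Apr: +$1,368.75 − $3,771.60 → -$1,793.91
  May: +$1,368.75 → -$425.16
  Jun: +$1,368.75 → $943.59
  Jul: +$1,368.75 → $2,312.34
  Aug: +$1,368.75 → $3,681.09
  Sep: +$1,368.75 → $5,049.84
  Oct: +$1,368.75 − $3,771.60 → $2,646.99
  Nov: +$1,368.75 − $5,699.64 → -$1,683.90
  Dec: +$1,368.75 − $1,053.60 → -$1,368.75
  Jan: +$1,368.75 → $0.00
Lowest trial balance = -$1,793.91 (Apr)
Initial deposit = cushion − low point = $2,737.50 − (-$1,793.91) = $4,531.41

$4,531.41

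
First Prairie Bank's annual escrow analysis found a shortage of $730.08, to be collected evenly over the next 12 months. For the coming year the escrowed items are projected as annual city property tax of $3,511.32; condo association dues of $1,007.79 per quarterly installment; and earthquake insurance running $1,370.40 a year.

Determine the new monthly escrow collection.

$803.58

City property tax: $3,511.32/yr
Condo association dues: $1,007.79 × 4 = $4,031.16/yr
Earthquake insurance: $1,370.40/yr
Annual escrow total = $3,511.32 + $4,031.16 + $1,370.40 = $8,912.88
Per month = $8,912.88 ÷ 12 = $742.74
Shortage per month = $730.08 ÷ 12 = $60.84
New monthly escrow = $742.74 + $60.84 = $803.58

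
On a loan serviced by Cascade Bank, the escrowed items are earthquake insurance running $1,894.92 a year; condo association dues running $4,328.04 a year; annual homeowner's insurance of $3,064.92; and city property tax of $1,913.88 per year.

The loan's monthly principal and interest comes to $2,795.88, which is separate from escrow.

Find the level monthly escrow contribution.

Earthquake insurance — $1,894.92 annually
Condo association dues — $4,328.04 annually
Homeowner's insurance — $3,064.92 annually
City property tax — $1,913.88 annually
Yearly total = $1,894.92 + $4,328.04 + $3,064.92 + $1,913.88 = $11,201.76
Per month = $11,201.76 / 12 = $933.48

$933.48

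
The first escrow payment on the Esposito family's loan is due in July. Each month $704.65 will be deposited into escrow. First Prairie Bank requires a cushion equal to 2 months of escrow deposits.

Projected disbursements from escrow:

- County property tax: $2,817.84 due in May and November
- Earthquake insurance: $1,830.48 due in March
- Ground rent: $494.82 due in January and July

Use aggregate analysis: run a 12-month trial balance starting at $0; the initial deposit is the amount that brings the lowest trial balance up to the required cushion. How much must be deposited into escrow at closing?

$2,113.95

Cushion = 2 × $704.65 = $1,409.30
Trial balance (start $0, +$704.65 each month, − disbursements):
  Jul: +$704.65 − $494.82 → $209.83
  Aug: +$704.65 → $914.48
  Sep: +$704.65 → $1,619.13
  Oct: +$704.65 → $2,323.78
  Nov: +$704.65 − $2,817.84 → $210.59
  Dec: +$704.65 → $915.24
  Jan: +$704.65 − $494.82 → $1,125.07
  Feb: +$704.65 → $1,829.72
  Mar: +$704.65 − $1,830.48 → $703.89
  Apr: +$704.65 → $1,408.54
  May: +$704.65 − $2,817.84 → -$704.65
  Jun: +$704.65 → $0.00
Lowest trial balance = -$704.65 (May)
Initial deposit = cushion − low point = $1,409.30 − (-$704.65) = $2,113.95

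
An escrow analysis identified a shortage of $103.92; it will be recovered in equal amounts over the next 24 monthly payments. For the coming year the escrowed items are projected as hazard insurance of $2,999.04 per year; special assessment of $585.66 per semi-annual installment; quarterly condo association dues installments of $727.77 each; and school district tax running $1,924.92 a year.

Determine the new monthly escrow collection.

Hazard insurance — $2,999.04/yr
Special assessment — $585.66 × 2 = $1,171.32/yr
Condo association dues — $727.77 × 4 = $2,911.08/yr
School district tax — $1,924.92/yr
Yearly total = $2,999.04 + $1,171.32 + $2,911.08 + $1,924.92 = $9,006.36
Monthly escrow = $9,006.36 ÷ 12 = $750.53
Shortage per month = $103.92 / 24 = $4.33
New monthly escrow = $750.53 + $4.33 = $754.86

$754.86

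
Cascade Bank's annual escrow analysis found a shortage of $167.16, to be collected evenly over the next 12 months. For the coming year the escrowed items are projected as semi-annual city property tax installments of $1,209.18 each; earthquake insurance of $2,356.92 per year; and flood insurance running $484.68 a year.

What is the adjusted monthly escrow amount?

City property tax: $1,209.18 × 2 = $2,418.36 per year
Earthquake insurance: $2,356.92 per year
Flood insurance: $484.68 per year
Combined annual = $2,418.36 + $2,356.92 + $484.68 = $5,259.96
Base monthly escrow = $5,259.96 ÷ 12 = $438.33
Shortage spread = $167.16 ÷ 12 = $13.93/mo
Adjusted monthly = $438.33 + $13.93 = $452.26

$452.26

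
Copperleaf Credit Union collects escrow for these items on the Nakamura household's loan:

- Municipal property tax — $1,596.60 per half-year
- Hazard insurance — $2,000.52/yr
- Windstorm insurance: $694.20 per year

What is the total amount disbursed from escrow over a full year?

Municipal property tax = $1,596.60 × 2 = $3,193.20/yr
Hazard insurance = $2,000.52/yr
Windstorm insurance = $694.20/yr
Annual escrow total = $5,887.92

$5,887.92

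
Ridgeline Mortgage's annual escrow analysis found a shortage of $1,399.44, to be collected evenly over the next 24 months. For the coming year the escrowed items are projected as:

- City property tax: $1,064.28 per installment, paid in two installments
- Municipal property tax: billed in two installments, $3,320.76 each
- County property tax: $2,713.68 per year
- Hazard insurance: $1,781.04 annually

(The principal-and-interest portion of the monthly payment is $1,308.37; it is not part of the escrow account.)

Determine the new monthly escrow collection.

City property tax: $1,064.28 × 2 = $2,128.56/yr
Municipal property tax: $3,320.76 × 2 = $6,641.52/yr
County property tax: $2,713.68/yr
Hazard insurance: $1,781.04/yr
Annual escrow total = $13,264.80
Monthly escrow = $13,264.80 ÷ 12 = $1,105.40
Shortage per month = $1,399.44 / 24 = $58.31
Adjusted monthly = $1,105.40 + $58.31 = $1,163.71

$1,163.71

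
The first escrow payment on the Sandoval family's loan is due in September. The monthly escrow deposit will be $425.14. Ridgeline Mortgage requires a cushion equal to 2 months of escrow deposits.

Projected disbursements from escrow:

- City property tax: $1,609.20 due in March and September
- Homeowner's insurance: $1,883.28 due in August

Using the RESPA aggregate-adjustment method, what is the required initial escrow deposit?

$2,034.34

Cushion = 2 × $425.14 = $850.28
Trial balance (start $0, +$425.14 each month, − disbursements):
  Sep: +$425.14 − $1,609.20 → -$1,184.06
  Oct: +$425.14 → -$758.92
  Nov: +$425.14 → -$333.78
  Dec: +$425.14 → $91.36
  Jan: +$425.14 → $516.50
  Feb: +$425.14 → $941.64
  Mar: +$425.14 − $1,609.20 → -$242.42
  Apr: +$425.14 → $182.72
  May: +$425.14 → $607.86
  Jun: +$425.14 → $1,033.00
  Jul: +$425.14 → $1,458.14
  Aug: +$425.14 − $1,883.28 → $0.00
Lowest trial balance = -$1,184.06 (Sep)
Initial deposit = cushion − low point = $850.28 − (-$1,184.06) = $2,034.34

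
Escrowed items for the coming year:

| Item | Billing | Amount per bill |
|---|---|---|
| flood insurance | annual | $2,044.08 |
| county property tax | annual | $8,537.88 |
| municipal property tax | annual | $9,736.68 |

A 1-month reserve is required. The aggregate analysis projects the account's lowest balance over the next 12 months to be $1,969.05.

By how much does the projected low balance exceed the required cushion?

Flood insurance: $2,044.08/yr
County property tax: $8,537.88/yr
Municipal property tax: $9,736.68/yr
Yearly total = $2,044.08 + $8,537.88 + $9,736.68 = $20,318.64
Monthly escrow = $20,318.64 ÷ 12 = $1,693.22
Required cushion = 1 × $1,693.22 = $1,693.22
Surplus = $1,969.05 − $1,693.22 = $275.83

$275.83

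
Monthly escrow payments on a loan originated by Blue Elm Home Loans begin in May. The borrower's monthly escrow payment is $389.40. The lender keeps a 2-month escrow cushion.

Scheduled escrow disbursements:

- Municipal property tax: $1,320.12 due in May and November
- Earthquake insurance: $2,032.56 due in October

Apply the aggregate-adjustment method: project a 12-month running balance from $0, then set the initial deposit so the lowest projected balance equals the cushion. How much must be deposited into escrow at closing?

Cushion = 2 × $389.40 = $778.80
Trial balance (start $0, +$389.40 each month, − disbursements):
  May: +$389.40 − $1,320.12 → -$930.72
  Jun: +$389.40 → -$541.32
  Jul: +$389.40 → -$151.92
  Aug: +$389.40 → $237.48
  Sep: +$389.40 → $626.88
  Oct: +$389.40 − $2,032.56 → -$1,016.28
  Nov: +$389.40 − $1,320.12 → -$1,947.00
  Dec: +$389.40 → -$1,557.60
  Jan: +$389.40 → -$1,168.20
  Feb: +$389.40 → -$778.80
  Mar: +$389.40 → -$389.40
  Apr: +$389.40 → $0.00
Lowest trial balance = -$1,947.00 (Nov)
Initial deposit = cushion − low point = $778.80 − (-$1,947.00) = $2,725.80

$2,725.80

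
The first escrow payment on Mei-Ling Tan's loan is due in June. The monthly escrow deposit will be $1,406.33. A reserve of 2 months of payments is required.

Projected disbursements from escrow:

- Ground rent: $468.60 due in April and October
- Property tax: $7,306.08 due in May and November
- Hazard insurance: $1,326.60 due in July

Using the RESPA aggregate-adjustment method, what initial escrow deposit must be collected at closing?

$3,475.96

Cushion = 2 × $1,406.33 = $2,812.66
Trial balance (start $0, +$1,406.33 each month, − disbursements):
  Jun: +$1,406.33 → $1,406.33
  Jul: +$1,406.33 − $1,326.60 → $1,486.06
  Aug: +$1,406.33 → $2,892.39
  Sep: +$1,406.33 → $4,298.72
  Oct: +$1,406.33 − $468.60 → $5,236.45
  Nov: +$1,406.33 − $7,306.08 → -$663.30
  Dec: +$1,406.33 → $743.03
  Jan: +$1,406.33 → $2,149.36
  Feb: +$1,406.33 → $3,555.69
  Mar: +$1,406.33 → $4,962.02
  Apr: +$1,406.33 − $468.60 → $5,899.75
  May: +$1,406.33 − $7,306.08 → $0.00
Lowest trial balance = -$663.30 (Nov)
Initial deposit = cushion − low point = $2,812.66 − (-$663.30) = $3,475.96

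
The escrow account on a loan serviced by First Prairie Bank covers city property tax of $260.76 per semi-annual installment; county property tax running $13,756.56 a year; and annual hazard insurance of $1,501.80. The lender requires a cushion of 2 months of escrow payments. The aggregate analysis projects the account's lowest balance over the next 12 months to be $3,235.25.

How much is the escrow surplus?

City property tax — $260.76 × 2 = $521.52 per year
County property tax — $13,756.56 per year
Hazard insurance — $1,501.80 per year
Total annual escrow = $521.52 + $13,756.56 + $1,501.80 = $15,779.88
Base monthly escrow = $15,779.88 ÷ 12 = $1,314.99
Required cushion = 2 × $1,314.99 = $2,629.98
Excess over cushion: $3,235.25 − $2,629.98 = $605.27

$605.27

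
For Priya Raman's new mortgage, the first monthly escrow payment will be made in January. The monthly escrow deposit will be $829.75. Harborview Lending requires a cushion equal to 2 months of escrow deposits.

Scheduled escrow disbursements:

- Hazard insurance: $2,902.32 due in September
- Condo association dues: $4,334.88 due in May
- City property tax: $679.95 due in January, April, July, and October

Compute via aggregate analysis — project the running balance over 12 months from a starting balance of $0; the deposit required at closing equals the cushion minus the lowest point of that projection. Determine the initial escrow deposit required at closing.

$3,468.80

Cushion = 2 × $829.75 = $1,659.50
Trial balance (start $0, +$829.75 each month, − disbursements):
  Jan: +$829.75 − $679.95 → $149.80
  Feb: +$829.75 → $979.55
  Mar: +$829.75 → $1,809.30
  Apr: +$829.75 − $679.95 → $1,959.10
  May: +$829.75 − $4,334.88 → -$1,546.03
  Jun: +$829.75 → -$716.28
  Jul: +$829.75 − $679.95 → -$566.48
  Aug: +$829.75 → $263.27
  Sep: +$829.75 − $2,902.32 → -$1,809.30
  Oct: +$829.75 − $679.95 → -$1,659.50
  Nov: +$829.75 → -$829.75
  Dec: +$829.75 → $0.00
Lowest trial balance = -$1,809.30 (Sep)
Initial deposit = cushion − low point = $1,659.50 − (-$1,809.30) = $3,468.80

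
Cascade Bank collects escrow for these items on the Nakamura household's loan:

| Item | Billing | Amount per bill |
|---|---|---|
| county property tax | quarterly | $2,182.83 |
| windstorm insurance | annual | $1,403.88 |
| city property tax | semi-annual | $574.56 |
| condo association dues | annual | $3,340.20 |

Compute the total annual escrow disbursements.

County property tax — $2,182.83 × 4 = $8,731.32
Windstorm insurance — $1,403.88
City property tax — $574.56 × 2 = $1,149.12
Condo association dues — $3,340.20
Yearly total = $14,624.52

$14,624.52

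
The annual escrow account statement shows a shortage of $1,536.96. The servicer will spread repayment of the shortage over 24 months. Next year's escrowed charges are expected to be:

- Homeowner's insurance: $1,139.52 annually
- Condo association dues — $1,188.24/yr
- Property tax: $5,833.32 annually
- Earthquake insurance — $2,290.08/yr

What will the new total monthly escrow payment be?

$934.97

Homeowner's insurance: $1,139.52/yr
Condo association dues: $1,188.24/yr
Property tax: $5,833.32/yr
Earthquake insurance: $2,290.08/yr
Yearly total = $10,451.16
Monthly escrow = $10,451.16 / 12 = $870.93
Monthly shortage recovery: $1,536.96 / 24 = $64.04
New monthly escrow = $870.93 + $64.04 = $934.97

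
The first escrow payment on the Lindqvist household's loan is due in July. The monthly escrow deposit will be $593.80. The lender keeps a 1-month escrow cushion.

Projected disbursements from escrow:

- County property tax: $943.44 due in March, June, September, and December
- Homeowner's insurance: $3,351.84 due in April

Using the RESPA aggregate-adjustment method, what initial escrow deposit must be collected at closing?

Cushion = 1 × $593.80 = $593.80
Trial balance (start $0, +$593.80 each month, − disbursements):
  Jul: +$593.80 → $593.80
  Aug: +$593.80 → $1,187.60
  Sep: +$593.80 − $943.44 → $837.96
  Oct: +$593.80 → $1,431.76
  Nov: +$593.80 → $2,025.56
  Dec: +$593.80 − $943.44 → $1,675.92
  Jan: +$593.80 → $2,269.72
  Feb: +$593.80 → $2,863.52
  Mar: +$593.80 − $943.44 → $2,513.88
  Apr: +$593.80 − $3,351.84 → -$244.16
  May: +$593.80 → $349.64
  Jun: +$593.80 − $943.44 → $0.00
Lowest trial balance = -$244.16 (Apr)
Initial deposit = cushion − low point = $593.80 − (-$244.16) = $837.96

$837.96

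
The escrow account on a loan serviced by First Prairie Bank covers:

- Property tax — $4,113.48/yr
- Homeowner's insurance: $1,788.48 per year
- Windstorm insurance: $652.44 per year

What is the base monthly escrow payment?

Property tax = $4,113.48 annually
Homeowner's insurance = $1,788.48 annually
Windstorm insurance = $652.44 annually
Annual escrow total = $4,113.48 + $1,788.48 + $652.44 = $6,554.40
Base monthly escrow = $6,554.40 ÷ 12 = $546.20

$546.20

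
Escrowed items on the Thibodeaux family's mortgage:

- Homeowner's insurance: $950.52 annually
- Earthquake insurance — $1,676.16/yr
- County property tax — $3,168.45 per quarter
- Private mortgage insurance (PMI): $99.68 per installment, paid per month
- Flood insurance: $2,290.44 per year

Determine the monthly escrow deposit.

$1,565.59

Homeowner's insurance: $950.52 per year
Earthquake insurance: $1,676.16 per year
County property tax: $3,168.45 × 4 = $12,673.80 per year
Private mortgage insurance (PMI): $99.68 × 12 = $1,196.16 per year
Flood insurance: $2,290.44 per year
Total per year = $18,787.08
Monthly = $18,787.08 / 12 = $1,565.59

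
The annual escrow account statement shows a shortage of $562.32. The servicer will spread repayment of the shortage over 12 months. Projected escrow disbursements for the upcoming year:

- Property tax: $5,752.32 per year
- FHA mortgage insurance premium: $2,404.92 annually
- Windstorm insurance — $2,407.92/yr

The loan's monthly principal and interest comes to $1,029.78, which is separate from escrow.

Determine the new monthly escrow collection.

Property tax: $5,752.32 per year
FHA mortgage insurance premium: $2,404.92 per year
Windstorm insurance: $2,407.92 per year
Total annual escrow = $5,752.32 + $2,404.92 + $2,407.92 = $10,565.16
Monthly = $10,565.16 ÷ 12 = $880.43
Shortage per month = $562.32 / 12 = $46.86
New monthly escrow = $880.43 + $46.86 = $927.29

$927.29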